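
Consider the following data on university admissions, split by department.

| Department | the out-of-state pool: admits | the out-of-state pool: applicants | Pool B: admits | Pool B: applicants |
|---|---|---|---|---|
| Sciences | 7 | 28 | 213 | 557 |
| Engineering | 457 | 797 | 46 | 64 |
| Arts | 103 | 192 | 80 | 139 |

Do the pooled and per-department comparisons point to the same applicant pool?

Sciences: the out-of-state pool 7/28 = 25.0%, Pool B 213/557 = 38.2% → Pool B
Engineering: the out-of-state pool 457/797 = 57.3%, Pool B 46/64 = 71.9% → Pool B
Arts: the out-of-state pool 103/192 = 53.6%, Pool B 80/139 = 57.6% → Pool B
Overall: the out-of-state pool 567/1017 = 55.8%, Pool B 339/760 = 44.6% → the out-of-state pool
Pool B wins each department group but the out-of-state pool wins overall — the comparison reverses. Pool B's applicants skew toward Sciences, which has a lower base rate.

No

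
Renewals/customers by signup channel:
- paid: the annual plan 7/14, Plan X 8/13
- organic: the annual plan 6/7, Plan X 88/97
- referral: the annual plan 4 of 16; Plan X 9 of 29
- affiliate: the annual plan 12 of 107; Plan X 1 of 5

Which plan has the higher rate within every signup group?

Paid: the annual plan 7/14 = 50.0%, Plan X 8/13 = 61.5% → Plan X
Organic: the annual plan 6/7 = 85.7%, Plan X 88/97 = 90.7% → Plan X
Referral: the annual plan 4/16 = 25.0%, Plan X 9/29 = 31.0% → Plan X
Affiliate: the annual plan 12/107 = 11.2%, Plan X 1/5 = 20.0% → Plan X
Plan X has the higher rate in all 4 groups.

Plan X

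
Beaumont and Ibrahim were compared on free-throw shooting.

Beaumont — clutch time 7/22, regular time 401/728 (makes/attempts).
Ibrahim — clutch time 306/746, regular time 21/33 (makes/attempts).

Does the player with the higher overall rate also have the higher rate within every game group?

No

Clutch time: Beaumont 7/22 = 31.8%, Ibrahim 306/746 = 41.0% → Ibrahim
Regular time: Beaumont 401/728 = 55.1%, Ibrahim 21/33 = 63.6% → Ibrahim
Overall: Beaumont 408/750 = 54.4%, Ibrahim 327/779 = 42.0% → Beaumont
Ibrahim wins each game group but Beaumont wins overall — the comparison reverses. Ibrahim's attempts skew toward clutch time, which has a lower base rate.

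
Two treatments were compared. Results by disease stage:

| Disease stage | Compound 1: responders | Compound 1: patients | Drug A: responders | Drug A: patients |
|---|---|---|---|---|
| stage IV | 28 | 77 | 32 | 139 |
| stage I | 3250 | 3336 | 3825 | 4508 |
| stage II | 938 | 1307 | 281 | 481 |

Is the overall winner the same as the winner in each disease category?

Stage IV: Compound 1 28/77 = 36.4%, Drug A 32/139 = 23.0% → Compound 1
Stage I: Compound 1 3250/3336 = 97.4%, Drug A 3825/4508 = 84.8% → Compound 1
Stage II: Compound 1 938/1307 = 71.8%, Drug A 281/481 = 58.4% → Compound 1
Overall: Compound 1 4216/4720 = 89.3%, Drug A 4138/5128 = 80.7% → Compound 1
Compound 1 wins overall and in every disease group — no reversal.

Yes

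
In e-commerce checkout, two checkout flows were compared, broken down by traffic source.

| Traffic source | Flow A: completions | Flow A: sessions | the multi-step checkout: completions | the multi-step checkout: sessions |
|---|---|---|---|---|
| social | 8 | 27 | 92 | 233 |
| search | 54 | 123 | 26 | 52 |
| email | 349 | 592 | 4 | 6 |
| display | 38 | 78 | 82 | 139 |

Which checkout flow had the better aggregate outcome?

Flow A

Social: Flow A 8/27 = 29.6%, the multi-step checkout 92/233 = 39.5% → the multi-step checkout
Search: Flow A 54/123 = 43.9%, the multi-step checkout 26/52 = 50.0% → the multi-step checkout
Email: Flow A 349/592 = 59.0%, the multi-step checkout 4/6 = 66.7% → the multi-step checkout
Display: Flow A 38/78 = 48.7%, the multi-step checkout 82/139 = 59.0% → the multi-step checkout
Overall: Flow A 449/820 = 54.8%, the multi-step checkout 204/430 = 47.4% → Flow A
(The multi-step checkout wins every traffic group but Flow A wins overall — the multi-step checkout's sessions skew toward the low-rate social group.)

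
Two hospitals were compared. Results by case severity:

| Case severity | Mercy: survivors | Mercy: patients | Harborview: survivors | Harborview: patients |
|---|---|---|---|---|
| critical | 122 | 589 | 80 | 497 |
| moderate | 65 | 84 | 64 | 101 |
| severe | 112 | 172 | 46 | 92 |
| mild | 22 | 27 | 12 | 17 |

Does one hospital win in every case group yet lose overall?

No

Critical: Mercy 122/589 = 20.7%, Harborview 80/497 = 16.1% → Mercy
Moderate: Mercy 65/84 = 77.4%, Harborview 64/101 = 63.4% → Mercy
Severe: Mercy 112/172 = 65.1%, Harborview 46/92 = 50.0% → Mercy
Mild: Mercy 22/27 = 81.5%, Harborview 12/17 = 70.6% → Mercy
Overall: Mercy 321/872 = 36.8%, Harborview 202/707 = 28.6% → Mercy
Mercy wins overall and in every case group — no reversal.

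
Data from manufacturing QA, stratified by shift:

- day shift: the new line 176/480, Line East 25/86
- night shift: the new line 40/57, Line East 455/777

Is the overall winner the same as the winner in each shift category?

No

Day shift: the new line 176/480 = 36.7%, Line East 25/86 = 29.1% → the new line
Night shift: the new line 40/57 = 70.2%, Line East 455/777 = 58.6% → the new line
Overall: the new line 216/537 = 40.2%, Line East 480/863 = 55.6% → Line East
The new line wins each shift group but Line East wins overall — the comparison reverses. The new line's units skew toward day shift, which has a lower base rate.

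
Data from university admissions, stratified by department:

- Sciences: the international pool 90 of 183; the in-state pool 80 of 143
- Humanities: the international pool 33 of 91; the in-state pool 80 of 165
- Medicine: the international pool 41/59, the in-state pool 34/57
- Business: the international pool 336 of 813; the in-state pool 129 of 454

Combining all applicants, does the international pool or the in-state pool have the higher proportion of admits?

the international pool

Sciences: the international pool 90/183 = 49.2%, the in-state pool 80/143 = 55.9% → the in-state pool
Humanities: the international pool 33/91 = 36.3%, the in-state pool 80/165 = 48.5% → the in-state pool
Medicine: the international pool 41/59 = 69.5%, the in-state pool 34/57 = 59.6% → the international pool
Business: the international pool 336/813 = 41.3%, the in-state pool 129/454 = 28.4% → the international pool
Overall: the international pool 500/1146 = 43.6%, the in-state pool 323/819 = 39.4% → the international pool
(Neither sweeps every department group, but the international pool has the higher pooled rate.)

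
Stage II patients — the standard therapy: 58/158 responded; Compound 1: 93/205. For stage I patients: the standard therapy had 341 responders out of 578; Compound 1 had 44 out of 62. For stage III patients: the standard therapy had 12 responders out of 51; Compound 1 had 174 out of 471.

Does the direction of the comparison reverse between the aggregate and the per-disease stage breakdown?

Stage II: the standard therapy 58/158 = 36.7%, Compound 1 93/205 = 45.4% → Compound 1
Stage I: the standard therapy 341/578 = 59.0%, Compound 1 44/62 = 71.0% → Compound 1
Stage III: the standard therapy 12/51 = 23.5%, Compound 1 174/471 = 36.9% → Compound 1
Overall: the standard therapy 411/787 = 52.2%, Compound 1 311/738 = 42.1% → the standard therapy
Compound 1 wins each disease group but the standard therapy wins overall — the comparison reverses. Compound 1's patients skew toward stage III, which has a lower base rate.

Yes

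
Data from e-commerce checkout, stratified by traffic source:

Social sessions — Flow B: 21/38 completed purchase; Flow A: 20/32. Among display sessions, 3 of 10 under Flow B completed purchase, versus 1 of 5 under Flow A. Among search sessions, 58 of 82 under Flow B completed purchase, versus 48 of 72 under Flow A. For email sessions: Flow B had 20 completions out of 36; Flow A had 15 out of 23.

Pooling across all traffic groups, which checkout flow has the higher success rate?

Flow A

Social: Flow B 21/38 = 55.3%, Flow A 20/32 = 62.5% → Flow A
Display: Flow B 3/10 = 30.0%, Flow A 1/5 = 20.0% → Flow B
Search: Flow B 58/82 = 70.7%, Flow A 48/72 = 66.7% → Flow B
Email: Flow B 20/36 = 55.6%, Flow A 15/23 = 65.2% → Flow A
Overall: Flow B 102/166 = 61.4%, Flow A 84/132 = 63.6% → Flow A
(Neither sweeps every traffic group, but Flow A has the higher pooled rate.)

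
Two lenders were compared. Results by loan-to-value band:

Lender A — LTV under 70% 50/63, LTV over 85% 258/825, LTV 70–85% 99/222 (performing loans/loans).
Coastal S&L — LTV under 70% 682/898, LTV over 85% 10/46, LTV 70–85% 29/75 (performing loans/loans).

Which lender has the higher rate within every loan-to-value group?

Lender A

LTV under 70%: Lender A 50/63 = 79.4%, Coastal S&L 682/898 = 75.9% → Lender A
LTV over 85%: Lender A 258/825 = 31.3%, Coastal S&L 10/46 = 21.7% → Lender A
LTV 70–85%: Lender A 99/222 = 44.6%, Coastal S&L 29/75 = 38.7% → Lender A
Lender A has the higher rate in all 3 groups.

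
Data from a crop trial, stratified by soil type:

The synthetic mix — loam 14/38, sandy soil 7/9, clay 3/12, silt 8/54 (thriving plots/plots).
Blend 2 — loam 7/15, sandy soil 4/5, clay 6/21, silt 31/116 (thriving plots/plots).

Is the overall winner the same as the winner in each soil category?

Loam: the synthetic mix 14/38 = 36.8%, Blend 2 7/15 = 46.7% → Blend 2
Sandy soil: the synthetic mix 7/9 = 77.8%, Blend 2 4/5 = 80.0% → Blend 2
Clay: the synthetic mix 3/12 = 25.0%, Blend 2 6/21 = 28.6% → Blend 2
Silt: the synthetic mix 8/54 = 14.8%, Blend 2 31/116 = 26.7% → Blend 2
Overall: the synthetic mix 32/113 = 28.3%, Blend 2 48/157 = 30.6% → Blend 2
Blend 2 wins overall and in every soil group — no reversal.

Yes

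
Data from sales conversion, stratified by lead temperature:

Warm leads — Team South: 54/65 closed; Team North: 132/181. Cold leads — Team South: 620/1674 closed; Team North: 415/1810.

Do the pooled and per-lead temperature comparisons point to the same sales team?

Yes

Warm: Team South 54/65 = 83.1%, Team North 132/181 = 72.9% → Team South
Cold: Team South 620/1674 = 37.0%, Team North 415/1810 = 22.9% → Team South
Overall: Team South 674/1739 = 38.8%, Team North 547/1991 = 27.5% → Team South
Team South wins overall and in every lead group — no reversal.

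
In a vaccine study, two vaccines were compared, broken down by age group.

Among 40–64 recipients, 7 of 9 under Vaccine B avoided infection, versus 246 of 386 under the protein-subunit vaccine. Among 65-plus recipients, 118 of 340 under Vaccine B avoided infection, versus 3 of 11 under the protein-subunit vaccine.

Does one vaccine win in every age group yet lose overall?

Yes

40–64: Vaccine B 7/9 = 77.8%, the protein-subunit vaccine 246/386 = 63.7% → Vaccine B
65-plus: Vaccine B 118/340 = 34.7%, the protein-subunit vaccine 3/11 = 27.3% → Vaccine B
Overall: Vaccine B 125/349 = 35.8%, the protein-subunit vaccine 249/397 = 62.7% → the protein-subunit vaccine
Vaccine B wins each age group but the protein-subunit vaccine wins overall — the comparison reverses. Vaccine B's recipients skew toward 65-plus, which has a lower base rate.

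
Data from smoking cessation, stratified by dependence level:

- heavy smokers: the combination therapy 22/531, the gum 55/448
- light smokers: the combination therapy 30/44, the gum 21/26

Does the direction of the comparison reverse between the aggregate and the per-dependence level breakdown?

No

Heavy smokers: the combination therapy 22/531 = 4.1%, the gum 55/448 = 12.3% → the gum
Light smokers: the combination therapy 30/44 = 68.2%, the gum 21/26 = 80.8% → the gum
Overall: the combination therapy 52/575 = 9.0%, the gum 76/474 = 16.0% → the gum
The gum wins overall and in every dependence group — no reversal.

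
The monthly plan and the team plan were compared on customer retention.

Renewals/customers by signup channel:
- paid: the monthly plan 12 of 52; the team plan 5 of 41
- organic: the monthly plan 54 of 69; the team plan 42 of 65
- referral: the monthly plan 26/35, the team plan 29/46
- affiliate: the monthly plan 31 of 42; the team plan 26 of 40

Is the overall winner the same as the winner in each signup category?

Yes

Paid: the monthly plan 12/52 = 23.1%, the team plan 5/41 = 12.2% → the monthly plan
Organic: the monthly plan 54/69 = 78.3%, the team plan 42/65 = 64.6% → the monthly plan
Referral: the monthly plan 26/35 = 74.3%, the team plan 29/46 = 63.0% → the monthly plan
Affiliate: the monthly plan 31/42 = 73.8%, the team plan 26/40 = 65.0% → the monthly plan
Overall: the monthly plan 123/198 = 62.1%, the team plan 102/192 = 53.1% → the monthly plan
The monthly plan wins overall and in every signup group — no reversal.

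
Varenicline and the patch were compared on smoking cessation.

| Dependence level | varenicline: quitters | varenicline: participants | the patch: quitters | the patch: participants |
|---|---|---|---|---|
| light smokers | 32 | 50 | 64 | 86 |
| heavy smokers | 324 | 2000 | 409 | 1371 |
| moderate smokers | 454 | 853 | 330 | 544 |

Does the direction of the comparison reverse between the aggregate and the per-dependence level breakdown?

No

Light smokers: varenicline 32/50 = 64.0%, the patch 64/86 = 74.4% → the patch
Heavy smokers: varenicline 324/2000 = 16.2%, the patch 409/1371 = 29.8% → the patch
Moderate smokers: varenicline 454/853 = 53.2%, the patch 330/544 = 60.7% → the patch
Overall: varenicline 810/2903 = 27.9%, the patch 803/2001 = 40.1% → the patch
The patch wins overall and in every dependence group — no reversal.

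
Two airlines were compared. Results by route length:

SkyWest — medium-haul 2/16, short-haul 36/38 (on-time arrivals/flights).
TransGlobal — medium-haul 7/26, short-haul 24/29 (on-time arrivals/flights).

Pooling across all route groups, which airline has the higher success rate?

Medium-haul: SkyWest 2/16 = 12.5%, TransGlobal 7/26 = 26.9% → TransGlobal
Short-haul: SkyWest 36/38 = 94.7%, TransGlobal 24/29 = 82.8% → SkyWest
Overall: SkyWest 38/54 = 70.4%, TransGlobal 31/55 = 56.4% → SkyWest
(Neither sweeps every route group, but SkyWest has the higher pooled rate.)

SkyWest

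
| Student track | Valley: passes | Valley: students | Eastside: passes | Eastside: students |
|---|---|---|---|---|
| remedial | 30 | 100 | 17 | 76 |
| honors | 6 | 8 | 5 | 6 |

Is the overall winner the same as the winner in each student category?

Remedial: Valley 30/100 = 30.0%, Eastside 17/76 = 22.4% → Valley
Honors: Valley 6/8 = 75.0%, Eastside 5/6 = 83.3% → Eastside
Overall: Valley 36/108 = 33.3%, Eastside 22/82 = 26.8% → Valley
Neither sweeps: Valley wins 1 of 2 groups, Eastside wins 1. Valley wins overall but not every group — no Simpson reversal.

No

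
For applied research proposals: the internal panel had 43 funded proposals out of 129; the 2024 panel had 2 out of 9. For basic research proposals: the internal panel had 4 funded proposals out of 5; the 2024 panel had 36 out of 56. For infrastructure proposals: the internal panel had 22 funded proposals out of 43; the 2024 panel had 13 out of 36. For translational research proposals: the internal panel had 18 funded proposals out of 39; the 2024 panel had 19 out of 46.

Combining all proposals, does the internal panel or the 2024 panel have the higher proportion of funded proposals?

the 2024 panel

Applied research: the internal panel 43/129 = 33.3%, the 2024 panel 2/9 = 22.2% → the internal panel
Basic research: the internal panel 4/5 = 80.0%, the 2024 panel 36/56 = 64.3% → the internal panel
Infrastructure: the internal panel 22/43 = 51.2%, the 2024 panel 13/36 = 36.1% → the internal panel
Translational research: the internal panel 18/39 = 46.2%, the 2024 panel 19/46 = 41.3% → the internal panel
Overall: the internal panel 87/216 = 40.3%, the 2024 panel 70/147 = 47.6% → the 2024 panel
(The internal panel wins every proposal group but the 2024 panel wins overall — the internal panel's proposals skew toward the low-rate applied research group.)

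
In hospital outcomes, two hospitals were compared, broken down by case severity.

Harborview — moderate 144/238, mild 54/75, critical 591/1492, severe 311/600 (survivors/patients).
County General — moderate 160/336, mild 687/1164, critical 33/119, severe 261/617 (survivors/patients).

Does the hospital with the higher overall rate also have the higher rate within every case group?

Moderate: Harborview 144/238 = 60.5%, County General 160/336 = 47.6% → Harborview
Mild: Harborview 54/75 = 72.0%, County General 687/1164 = 59.0% → Harborview
Critical: Harborview 591/1492 = 39.6%, County General 33/119 = 27.7% → Harborview
Severe: Harborview 311/600 = 51.8%, County General 261/617 = 42.3% → Harborview
Overall: Harborview 1100/2405 = 45.7%, County General 1141/2236 = 51.0% → County General
Harborview wins each case group but County General wins overall — the comparison reverses. Harborview's patients skew toward critical, which has a lower base rate.

No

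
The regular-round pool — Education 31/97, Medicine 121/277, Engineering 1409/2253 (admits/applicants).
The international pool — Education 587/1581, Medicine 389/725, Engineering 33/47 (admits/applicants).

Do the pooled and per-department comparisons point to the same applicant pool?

Education: the regular-round pool 31/97 = 32.0%, the international pool 587/1581 = 37.1% → the international pool
Medicine: the regular-round pool 121/277 = 43.7%, the international pool 389/725 = 53.7% → the international pool
Engineering: the regular-round pool 1409/2253 = 62.5%, the international pool 33/47 = 70.2% → the international pool
Overall: the regular-round pool 1561/2627 = 59.4%, the international pool 1009/2353 = 42.9% → the regular-round pool
The international pool wins each department group but the regular-round pool wins overall — the comparison reverses. The international pool's applicants skew toward Education, which has a lower base rate.

No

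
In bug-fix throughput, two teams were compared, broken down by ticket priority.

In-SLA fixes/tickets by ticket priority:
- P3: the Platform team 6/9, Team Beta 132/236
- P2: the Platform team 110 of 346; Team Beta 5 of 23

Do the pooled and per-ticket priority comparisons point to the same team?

No

P3: the Platform team 6/9 = 66.7%, Team Beta 132/236 = 55.9% → the Platform team
P2: the Platform team 110/346 = 31.8%, Team Beta 5/23 = 21.7% → the Platform team
Overall: the Platform team 116/355 = 32.7%, Team Beta 137/259 = 52.9% → Team Beta
The Platform team wins each ticket group but Team Beta wins overall — the comparison reverses. The Platform team's tickets skew toward P2, which has a lower base rate.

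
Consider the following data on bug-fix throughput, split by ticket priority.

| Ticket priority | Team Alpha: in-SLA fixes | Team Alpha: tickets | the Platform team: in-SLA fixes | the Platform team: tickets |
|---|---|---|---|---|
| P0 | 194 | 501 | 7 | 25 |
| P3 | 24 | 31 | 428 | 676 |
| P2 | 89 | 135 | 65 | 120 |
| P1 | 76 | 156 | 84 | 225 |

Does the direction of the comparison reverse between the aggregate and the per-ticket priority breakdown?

P0: Team Alpha 194/501 = 38.7%, the Platform team 7/25 = 28.0% → Team Alpha
P3: Team Alpha 24/31 = 77.4%, the Platform team 428/676 = 63.3% → Team Alpha
P2: Team Alpha 89/135 = 65.9%, the Platform team 65/120 = 54.2% → Team Alpha
P1: Team Alpha 76/156 = 48.7%, the Platform team 84/225 = 37.3% → Team Alpha
Overall: Team Alpha 383/823 = 46.5%, the Platform team 584/1046 = 55.8% → the Platform team
Team Alpha wins each ticket group but the Platform team wins overall — the comparison reverses. Team Alpha's tickets skew toward P0, which has a lower base rate.

Yes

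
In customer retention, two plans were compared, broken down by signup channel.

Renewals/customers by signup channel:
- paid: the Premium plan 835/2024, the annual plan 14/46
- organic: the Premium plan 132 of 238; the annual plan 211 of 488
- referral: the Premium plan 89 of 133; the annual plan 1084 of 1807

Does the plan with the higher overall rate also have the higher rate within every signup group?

Paid: the Premium plan 835/2024 = 41.3%, the annual plan 14/46 = 30.4% → the Premium plan
Organic: the Premium plan 132/238 = 55.5%, the annual plan 211/488 = 43.2% → the Premium plan
Referral: the Premium plan 89/133 = 66.9%, the annual plan 1084/1807 = 60.0% → the Premium plan
Overall: the Premium plan 1056/2395 = 44.1%, the annual plan 1309/2341 = 55.9% → the annual plan
The Premium plan wins each signup group but the annual plan wins overall — the comparison reverses. The Premium plan's customers skew toward paid, which has a lower base rate.

No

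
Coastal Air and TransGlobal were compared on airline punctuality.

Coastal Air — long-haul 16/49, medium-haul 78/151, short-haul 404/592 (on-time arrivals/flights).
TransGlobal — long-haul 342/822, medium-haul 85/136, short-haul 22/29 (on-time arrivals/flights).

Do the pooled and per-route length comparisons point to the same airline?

Long-haul: Coastal Air 16/49 = 32.7%, TransGlobal 342/822 = 41.6% → TransGlobal
Medium-haul: Coastal Air 78/151 = 51.7%, TransGlobal 85/136 = 62.5% → TransGlobal
Short-haul: Coastal Air 404/592 = 68.2%, TransGlobal 22/29 = 75.9% → TransGlobal
Overall: Coastal Air 498/792 = 62.9%, TransGlobal 449/987 = 45.5% → Coastal Air
TransGlobal wins each route group but Coastal Air wins overall — the comparison reverses. TransGlobal's flights skew toward long-haul, which has a lower base rate.

No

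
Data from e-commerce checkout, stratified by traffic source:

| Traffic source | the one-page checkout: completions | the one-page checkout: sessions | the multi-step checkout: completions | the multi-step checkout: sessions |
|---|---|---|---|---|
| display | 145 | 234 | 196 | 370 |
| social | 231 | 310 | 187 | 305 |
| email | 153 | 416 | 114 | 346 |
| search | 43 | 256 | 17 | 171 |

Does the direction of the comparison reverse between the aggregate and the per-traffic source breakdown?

No

Display: the one-page checkout 145/234 = 62.0%, the multi-step checkout 196/370 = 53.0% → the one-page checkout
Social: the one-page checkout 231/310 = 74.5%, the multi-step checkout 187/305 = 61.3% → the one-page checkout
Email: the one-page checkout 153/416 = 36.8%, the multi-step checkout 114/346 = 32.9% → the one-page checkout
Search: the one-page checkout 43/256 = 16.8%, the multi-step checkout 17/171 = 9.9% → the one-page checkout
Overall: the one-page checkout 572/1216 = 47.0%, the multi-step checkout 514/1192 = 43.1% → the one-page checkout
The one-page checkout wins overall and in every traffic group — no reversal.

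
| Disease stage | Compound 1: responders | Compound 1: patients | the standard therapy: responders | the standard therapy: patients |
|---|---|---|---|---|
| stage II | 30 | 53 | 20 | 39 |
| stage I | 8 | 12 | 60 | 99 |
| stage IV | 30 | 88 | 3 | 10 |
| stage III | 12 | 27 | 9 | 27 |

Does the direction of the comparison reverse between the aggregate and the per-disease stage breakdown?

Yes

Stage II: Compound 1 30/53 = 56.6%, the standard therapy 20/39 = 51.3% → Compound 1
Stage I: Compound 1 8/12 = 66.7%, the standard therapy 60/99 = 60.6% → Compound 1
Stage IV: Compound 1 30/88 = 34.1%, the standard therapy 3/10 = 30.0% → Compound 1
Stage III: Compound 1 12/27 = 44.4%, the standard therapy 9/27 = 33.3% → Compound 1
Overall: Compound 1 80/180 = 44.4%, the standard therapy 92/175 = 52.6% → the standard therapy
Compound 1 wins each disease group but the standard therapy wins overall — the comparison reverses. Compound 1's patients skew toward stage IV, which has a lower base rate.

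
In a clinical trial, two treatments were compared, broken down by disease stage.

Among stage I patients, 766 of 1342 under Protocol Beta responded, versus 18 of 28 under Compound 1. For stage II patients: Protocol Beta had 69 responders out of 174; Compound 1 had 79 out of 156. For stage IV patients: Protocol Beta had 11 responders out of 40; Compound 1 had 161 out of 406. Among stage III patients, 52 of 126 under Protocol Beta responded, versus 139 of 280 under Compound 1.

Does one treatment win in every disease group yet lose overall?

Yes

Stage I: Protocol Beta 766/1342 = 57.1%, Compound 1 18/28 = 64.3% → Compound 1
Stage II: Protocol Beta 69/174 = 39.7%, Compound 1 79/156 = 50.6% → Compound 1
Stage IV: Protocol Beta 11/40 = 27.5%, Compound 1 161/406 = 39.7% → Compound 1
Stage III: Protocol Beta 52/126 = 41.3%, Compound 1 139/280 = 49.6% → Compound 1
Overall: Protocol Beta 898/1682 = 53.4%, Compound 1 397/870 = 45.6% → Protocol Beta
Compound 1 wins each disease group but Protocol Beta wins overall — the comparison reverses. Compound 1's patients skew toward stage IV, which has a lower base rate.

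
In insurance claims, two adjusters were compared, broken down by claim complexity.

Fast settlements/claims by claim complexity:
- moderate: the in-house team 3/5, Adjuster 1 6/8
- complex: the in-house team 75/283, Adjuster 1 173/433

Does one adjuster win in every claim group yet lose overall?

Moderate: the in-house team 3/5 = 60.0%, Adjuster 1 6/8 = 75.0% → Adjuster 1
Complex: the in-house team 75/283 = 26.5%, Adjuster 1 173/433 = 40.0% → Adjuster 1
Overall: the in-house team 78/288 = 27.1%, Adjuster 1 179/441 = 40.6% → Adjuster 1
Adjuster 1 wins overall and in every claim group — no reversal.

No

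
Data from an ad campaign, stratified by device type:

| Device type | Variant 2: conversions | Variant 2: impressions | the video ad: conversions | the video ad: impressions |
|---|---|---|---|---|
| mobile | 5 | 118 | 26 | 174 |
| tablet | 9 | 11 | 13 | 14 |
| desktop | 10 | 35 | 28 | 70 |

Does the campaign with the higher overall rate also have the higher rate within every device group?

Mobile: Variant 2 5/118 = 4.2%, the video ad 26/174 = 14.9% → the video ad
Tablet: Variant 2 9/11 = 81.8%, the video ad 13/14 = 92.9% → the video ad
Desktop: Variant 2 10/35 = 28.6%, the video ad 28/70 = 40.0% → the video ad
Overall: Variant 2 24/164 = 14.6%, the video ad 67/258 = 26.0% → the video ad
The video ad wins overall and in every device group — no reversal.

Yes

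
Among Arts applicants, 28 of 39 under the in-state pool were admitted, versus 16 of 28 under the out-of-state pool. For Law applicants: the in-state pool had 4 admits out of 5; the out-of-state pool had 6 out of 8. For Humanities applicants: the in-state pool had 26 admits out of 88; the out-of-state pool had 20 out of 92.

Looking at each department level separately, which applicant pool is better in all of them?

Arts: the in-state pool 28/39 = 71.8%, the out-of-state pool 16/28 = 57.1% → the in-state pool
Law: the in-state pool 4/5 = 80.0%, the out-of-state pool 6/8 = 75.0% → the in-state pool
Humanities: the in-state pool 26/88 = 29.5%, the out-of-state pool 20/92 = 21.7% → the in-state pool
The in-state pool has the higher rate in all 3 groups.

the in-state pool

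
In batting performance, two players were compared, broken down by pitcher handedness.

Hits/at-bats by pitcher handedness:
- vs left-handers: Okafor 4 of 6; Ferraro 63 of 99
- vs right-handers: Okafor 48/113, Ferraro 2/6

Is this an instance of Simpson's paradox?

Yes

Vs left-handers: Okafor 4/6 = 66.7%, Ferraro 63/99 = 63.6% → Okafor
Vs right-handers: Okafor 48/113 = 42.5%, Ferraro 2/6 = 33.3% → Okafor
Overall: Okafor 52/119 = 43.7%, Ferraro 65/105 = 61.9% → Ferraro
Okafor wins each pitcher group but Ferraro wins overall — the comparison reverses. Okafor's at-bats skew toward vs right-handers, which has a lower base rate.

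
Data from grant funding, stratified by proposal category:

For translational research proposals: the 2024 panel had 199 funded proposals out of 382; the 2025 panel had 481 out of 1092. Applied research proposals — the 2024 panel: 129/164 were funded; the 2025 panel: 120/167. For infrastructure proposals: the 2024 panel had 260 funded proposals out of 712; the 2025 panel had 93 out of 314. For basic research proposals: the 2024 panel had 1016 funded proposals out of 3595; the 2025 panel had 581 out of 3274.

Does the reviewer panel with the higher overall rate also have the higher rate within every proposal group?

Translational research: the 2024 panel 199/382 = 52.1%, the 2025 panel 481/1092 = 44.0% → the 2024 panel
Applied research: the 2024 panel 129/164 = 78.7%, the 2025 panel 120/167 = 71.9% → the 2024 panel
Infrastructure: the 2024 panel 260/712 = 36.5%, the 2025 panel 93/314 = 29.6% → the 2024 panel
Basic research: the 2024 panel 1016/3595 = 28.3%, the 2025 panel 581/3274 = 17.7% → the 2024 panel
Overall: the 2024 panel 1604/4853 = 33.1%, the 2025 panel 1275/4847 = 26.3% → the 2024 panel
The 2024 panel wins overall and in every proposal group — no reversal.

Yes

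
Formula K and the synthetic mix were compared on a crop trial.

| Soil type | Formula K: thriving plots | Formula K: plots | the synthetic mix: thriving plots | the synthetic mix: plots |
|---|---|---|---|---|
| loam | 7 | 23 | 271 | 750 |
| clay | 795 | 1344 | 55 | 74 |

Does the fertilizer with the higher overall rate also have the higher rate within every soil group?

No

Loam: Formula K 7/23 = 30.4%, the synthetic mix 271/750 = 36.1% → the synthetic mix
Clay: Formula K 795/1344 = 59.2%, the synthetic mix 55/74 = 74.3% → the synthetic mix
Overall: Formula K 802/1367 = 58.7%, the synthetic mix 326/824 = 39.6% → Formula K
The synthetic mix wins each soil group but Formula K wins overall — the comparison reverses. The synthetic mix's plots skew toward loam, which has a lower base rate.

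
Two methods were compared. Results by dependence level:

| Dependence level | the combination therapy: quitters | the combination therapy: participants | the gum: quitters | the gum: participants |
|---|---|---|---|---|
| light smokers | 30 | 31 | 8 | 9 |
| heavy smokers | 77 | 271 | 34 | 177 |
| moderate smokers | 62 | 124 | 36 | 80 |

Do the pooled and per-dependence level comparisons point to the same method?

Light smokers: the combination therapy 30/31 = 96.8%, the gum 8/9 = 88.9% → the combination therapy
Heavy smokers: the combination therapy 77/271 = 28.4%, the gum 34/177 = 19.2% → the combination therapy
Moderate smokers: the combination therapy 62/124 = 50.0%, the gum 36/80 = 45.0% → the combination therapy
Overall: the combination therapy 169/426 = 39.7%, the gum 78/266 = 29.3% → the combination therapy
The combination therapy wins overall and in every dependence group — no reversal.

Yes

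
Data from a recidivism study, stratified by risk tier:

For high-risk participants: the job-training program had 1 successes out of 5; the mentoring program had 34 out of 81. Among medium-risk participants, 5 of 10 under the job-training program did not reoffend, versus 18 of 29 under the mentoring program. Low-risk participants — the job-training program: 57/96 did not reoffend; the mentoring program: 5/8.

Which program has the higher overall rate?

the job-training program

High-risk: the job-training program 1/5 = 20.0%, the mentoring program 34/81 = 42.0% → the mentoring program
Medium-risk: the job-training program 5/10 = 50.0%, the mentoring program 18/29 = 62.1% → the mentoring program
Low-risk: the job-training program 57/96 = 59.4%, the mentoring program 5/8 = 62.5% → the mentoring program
Overall: the job-training program 63/111 = 56.8%, the mentoring program 57/118 = 48.3% → the job-training program
(The mentoring program wins every risk group but the job-training program wins overall — the mentoring program's participants skew toward the low-rate high-risk group.)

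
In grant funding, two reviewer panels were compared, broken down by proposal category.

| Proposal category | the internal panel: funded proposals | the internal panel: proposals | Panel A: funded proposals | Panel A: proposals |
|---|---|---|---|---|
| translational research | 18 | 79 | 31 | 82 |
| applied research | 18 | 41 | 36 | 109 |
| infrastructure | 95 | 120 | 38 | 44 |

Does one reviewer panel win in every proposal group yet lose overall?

No

Translational research: the internal panel 18/79 = 22.8%, Panel A 31/82 = 37.8% → Panel A
Applied research: the internal panel 18/41 = 43.9%, Panel A 36/109 = 33.0% → the internal panel
Infrastructure: the internal panel 95/120 = 79.2%, Panel A 38/44 = 86.4% → Panel A
Overall: the internal panel 131/240 = 54.6%, Panel A 105/235 = 44.7% → the internal panel
Neither sweeps: the internal panel wins 1 of 3 groups, Panel A wins 2. The internal panel wins overall but not every group — no Simpson reversal.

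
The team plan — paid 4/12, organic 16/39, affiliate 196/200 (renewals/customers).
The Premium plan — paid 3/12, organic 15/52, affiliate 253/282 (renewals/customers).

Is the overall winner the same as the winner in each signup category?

Yes

Paid: the team plan 4/12 = 33.3%, the Premium plan 3/12 = 25.0% → the team plan
Organic: the team plan 16/39 = 41.0%, the Premium plan 15/52 = 28.8% → the team plan
Affiliate: the team plan 196/200 = 98.0%, the Premium plan 253/282 = 89.7% → the team plan
Overall: the team plan 216/251 = 86.1%, the Premium plan 271/346 = 78.3% → the team plan
The team plan wins overall and in every signup group — no reversal.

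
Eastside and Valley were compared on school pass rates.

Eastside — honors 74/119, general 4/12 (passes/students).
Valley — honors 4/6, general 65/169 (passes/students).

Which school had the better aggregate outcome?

Honors: Eastside 74/119 = 62.2%, Valley 4/6 = 66.7% → Valley
General: Eastside 4/12 = 33.3%, Valley 65/169 = 38.5% → Valley
Overall: Eastside 78/131 = 59.5%, Valley 69/175 = 39.4% → Eastside
(Valley wins every student group but Eastside wins overall — Valley's students skew toward the low-rate general group.)

Eastside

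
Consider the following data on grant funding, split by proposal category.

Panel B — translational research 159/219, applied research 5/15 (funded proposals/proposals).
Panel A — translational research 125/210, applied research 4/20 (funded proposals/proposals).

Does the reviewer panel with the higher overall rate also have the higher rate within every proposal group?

Translational research: Panel B 159/219 = 72.6%, Panel A 125/210 = 59.5% → Panel B
Applied research: Panel B 5/15 = 33.3%, Panel A 4/20 = 20.0% → Panel B
Overall: Panel B 164/234 = 70.1%, Panel A 129/230 = 56.1% → Panel B
Panel B wins overall and in every proposal group — no reversal.

Yes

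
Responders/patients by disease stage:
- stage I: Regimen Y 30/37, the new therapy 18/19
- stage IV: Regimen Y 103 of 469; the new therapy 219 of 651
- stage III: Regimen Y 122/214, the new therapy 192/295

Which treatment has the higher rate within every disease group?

the new therapy

Stage I: Regimen Y 30/37 = 81.1%, the new therapy 18/19 = 94.7% → the new therapy
Stage IV: Regimen Y 103/469 = 22.0%, the new therapy 219/651 = 33.6% → the new therapy
Stage III: Regimen Y 122/214 = 57.0%, the new therapy 192/295 = 65.1% → the new therapy
The new therapy has the higher rate in all 3 groups.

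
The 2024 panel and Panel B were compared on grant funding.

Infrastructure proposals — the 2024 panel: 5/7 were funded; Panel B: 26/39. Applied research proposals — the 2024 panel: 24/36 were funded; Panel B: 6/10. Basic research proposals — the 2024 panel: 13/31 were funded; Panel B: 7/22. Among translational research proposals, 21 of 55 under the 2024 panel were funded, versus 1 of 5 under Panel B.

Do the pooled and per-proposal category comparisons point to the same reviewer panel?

No

Infrastructure: the 2024 panel 5/7 = 71.4%, Panel B 26/39 = 66.7% → the 2024 panel
Applied research: the 2024 panel 24/36 = 66.7%, Panel B 6/10 = 60.0% → the 2024 panel
Basic research: the 2024 panel 13/31 = 41.9%, Panel B 7/22 = 31.8% → the 2024 panel
Translational research: the 2024 panel 21/55 = 38.2%, Panel B 1/5 = 20.0% → the 2024 panel
Overall: the 2024 panel 63/129 = 48.8%, Panel B 40/76 = 52.6% → Panel B
The 2024 panel wins each proposal group but Panel B wins overall — the comparison reverses. The 2024 panel's proposals skew toward translational research, which has a lower base rate.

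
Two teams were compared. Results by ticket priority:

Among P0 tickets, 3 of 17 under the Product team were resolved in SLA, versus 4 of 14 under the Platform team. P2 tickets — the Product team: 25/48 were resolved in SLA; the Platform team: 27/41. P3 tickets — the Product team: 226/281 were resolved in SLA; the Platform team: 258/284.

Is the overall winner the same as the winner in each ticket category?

P0: the Product team 3/17 = 17.6%, the Platform team 4/14 = 28.6% → the Platform team
P2: the Product team 25/48 = 52.1%, the Platform team 27/41 = 65.9% → the Platform team
P3: the Product team 226/281 = 80.4%, the Platform team 258/284 = 90.8% → the Platform team
Overall: the Product team 254/346 = 73.4%, the Platform team 289/339 = 85.3% → the Platform team
The Platform team wins overall and in every ticket group — no reversal.

Yes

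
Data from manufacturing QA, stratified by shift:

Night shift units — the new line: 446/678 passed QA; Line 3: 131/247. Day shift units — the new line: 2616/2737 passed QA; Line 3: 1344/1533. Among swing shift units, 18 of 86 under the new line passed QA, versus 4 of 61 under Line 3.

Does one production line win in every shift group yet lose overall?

Night shift: the new line 446/678 = 65.8%, Line 3 131/247 = 53.0% → the new line
Day shift: the new line 2616/2737 = 95.6%, Line 3 1344/1533 = 87.7% → the new line
Swing shift: the new line 18/86 = 20.9%, Line 3 4/61 = 6.6% → the new line
Overall: the new line 3080/3501 = 88.0%, Line 3 1479/1841 = 80.3% → the new line
The new line wins overall and in every shift group — no reversal.

No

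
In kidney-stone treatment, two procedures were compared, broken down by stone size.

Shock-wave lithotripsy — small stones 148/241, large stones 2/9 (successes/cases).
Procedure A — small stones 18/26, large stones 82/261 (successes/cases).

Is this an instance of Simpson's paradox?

Yes

Small stones: shock-wave lithotripsy 148/241 = 61.4%, Procedure A 18/26 = 69.2% → Procedure A
Large stones: shock-wave lithotripsy 2/9 = 22.2%, Procedure A 82/261 = 31.4% → Procedure A
Overall: shock-wave lithotripsy 150/250 = 60.0%, Procedure A 100/287 = 34.8% → shock-wave lithotripsy
Procedure A wins each stone group but shock-wave lithotripsy wins overall — the comparison reverses. Procedure A's cases skew toward large stones, which has a lower base rate.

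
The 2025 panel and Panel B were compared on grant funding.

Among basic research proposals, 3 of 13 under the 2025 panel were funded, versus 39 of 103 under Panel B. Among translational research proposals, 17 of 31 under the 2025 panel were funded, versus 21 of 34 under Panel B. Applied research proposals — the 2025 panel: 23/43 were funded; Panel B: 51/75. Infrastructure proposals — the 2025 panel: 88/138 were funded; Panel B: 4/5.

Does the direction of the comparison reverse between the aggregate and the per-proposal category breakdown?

Yes

Basic research: the 2025 panel 3/13 = 23.1%, Panel B 39/103 = 37.9% → Panel B
Translational research: the 2025 panel 17/31 = 54.8%, Panel B 21/34 = 61.8% → Panel B
Applied research: the 2025 panel 23/43 = 53.5%, Panel B 51/75 = 68.0% → Panel B
Infrastructure: the 2025 panel 88/138 = 63.8%, Panel B 4/5 = 80.0% → Panel B
Overall: the 2025 panel 131/225 = 58.2%, Panel B 115/217 = 53.0% → the 2025 panel
Panel B wins each proposal group but the 2025 panel wins overall — the comparison reverses. Panel B's proposals skew toward basic research, which has a lower base rate.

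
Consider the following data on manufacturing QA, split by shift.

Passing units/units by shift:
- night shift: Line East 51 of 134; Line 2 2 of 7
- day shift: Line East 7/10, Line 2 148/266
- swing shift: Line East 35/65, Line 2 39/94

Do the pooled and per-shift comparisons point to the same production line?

No

Night shift: Line East 51/134 = 38.1%, Line 2 2/7 = 28.6% → Line East
Day shift: Line East 7/10 = 70.0%, Line 2 148/266 = 55.6% → Line East
Swing shift: Line East 35/65 = 53.8%, Line 2 39/94 = 41.5% → Line East
Overall: Line East 93/209 = 44.5%, Line 2 189/367 = 51.5% → Line 2
Line East wins each shift group but Line 2 wins overall — the comparison reverses. Line East's units skew toward night shift, which has a lower base rate.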